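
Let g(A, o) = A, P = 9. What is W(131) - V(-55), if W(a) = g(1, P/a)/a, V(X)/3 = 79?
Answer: -31046/131 ≈ -236.99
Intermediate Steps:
V(X) = 237 (V(X) = 3*79 = 237)
W(a) = 1/a
W(131) - V(-55) = 1/131 - 1*237 = 1/131 - 237 = -31046/131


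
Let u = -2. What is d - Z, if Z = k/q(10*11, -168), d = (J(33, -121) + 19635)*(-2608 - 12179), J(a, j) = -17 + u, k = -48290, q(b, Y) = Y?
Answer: -24365214673/84 ≈ -2.9006e+8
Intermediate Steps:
J(a, j) = -19 (J(a, j) = -17 - 2 = -19)
d = -290061792 (d = (-19 + 19635)*(-2608 - 12179) = 19616*(-14787) = -290061792)
Z = 24145/84 (Z = -48290/(-168) = -48290*(-1/168) = 24145/84 ≈ 287.44)
d - Z = -290061792 - 1*24145/84 = -290061792 - 24145/84 = -24365214673/84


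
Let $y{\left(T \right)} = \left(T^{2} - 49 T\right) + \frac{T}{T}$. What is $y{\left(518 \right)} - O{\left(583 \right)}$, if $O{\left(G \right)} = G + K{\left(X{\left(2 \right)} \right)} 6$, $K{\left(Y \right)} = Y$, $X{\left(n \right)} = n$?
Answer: $242348$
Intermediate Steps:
$y{\left(T \right)} = 1 + T^{2} - 49 T$ ($y{\left(T \right)} = \left(T^{2} - 49 T\right) + 1 = 1 + T^{2} - 49 T$)
$O{\left(G \right)} = 12 + G$ ($O{\left(G \right)} = G + 2 \cdot 6 = G + 12 = 12 + G$)
$y{\left(518 \right)} - O{\left(583 \right)} = \left(1 + 518^{2} - 25382\right) - \left(12 + 583\right) = \left(1 + 268324 - 25382\right) - 595 = 242943 - 595 = 242348$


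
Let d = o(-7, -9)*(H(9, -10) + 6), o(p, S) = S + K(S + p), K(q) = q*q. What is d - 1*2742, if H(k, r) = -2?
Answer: -1754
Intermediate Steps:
K(q) = q**2
o(p, S) = S + (S + p)**2
d = 988 (d = (-9 + (-9 - 7)**2)*(-2 + 6) = (-9 + (-16)**2)*4 = (-9 + 256)*4 = 247*4 = 988)
d - 1*2742 = 988 - 1*2742 = 988 - 2742 = -1754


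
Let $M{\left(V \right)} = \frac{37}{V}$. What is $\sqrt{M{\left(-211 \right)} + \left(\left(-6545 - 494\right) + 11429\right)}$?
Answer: $\frac{3 \sqrt{21715487}}{211} \approx 66.256$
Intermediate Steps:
$\sqrt{M{\left(-211 \right)} + \left(\left(-6545 - 494\right) + 11429\right)} = \sqrt{\frac{37}{-211} + \left(\left(-6545 - 494\right) + 11429\right)} = \sqrt{37 \left(- \frac{1}{211}\right) + \left(-7039 + 11429\right)} = \sqrt{- \frac{37}{211} + 4390} = \sqrt{\frac{926253}{211}} = \frac{3 \sqrt{21715487}}{211}$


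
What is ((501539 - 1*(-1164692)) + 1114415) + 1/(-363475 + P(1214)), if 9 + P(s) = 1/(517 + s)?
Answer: 1749556889597007/629190803 ≈ 2.7806e+6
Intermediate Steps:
P(s) = -9 + 1/(517 + s)
((501539 - 1*(-1164692)) + 1114415) + 1/(-363475 + P(1214)) = ((501539 - 1*(-1164692)) + 1114415) + 1/(-363475 + (-4652 - 9*1214)/(517 + 1214)) = ((501539 + 1164692) + 1114415) + 1/(-363475 + (-4652 - 10926)/1731) = (1666231 + 1114415) + 1/(-363475 + (1/1731)*(-15578)) = 2780646 + 1/(-363475 - 15578/1731) = 2780646 + 1/(-629190803/1731) = 2780646 - 1731/629190803 = 1749556889597007/629190803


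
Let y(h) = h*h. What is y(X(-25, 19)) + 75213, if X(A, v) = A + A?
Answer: 77713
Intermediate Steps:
X(A, v) = 2*A
y(h) = h²
y(X(-25, 19)) + 75213 = (2*(-25))² + 75213 = (-50)² + 75213 = 2500 + 75213 = 77713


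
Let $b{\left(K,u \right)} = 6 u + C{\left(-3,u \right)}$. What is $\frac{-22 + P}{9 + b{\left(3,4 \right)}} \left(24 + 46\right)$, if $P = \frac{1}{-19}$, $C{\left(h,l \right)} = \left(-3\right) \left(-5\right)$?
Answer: $- \frac{14665}{456} \approx -32.16$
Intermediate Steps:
$C{\left(h,l \right)} = 15$
$P = - \frac{1}{19} \approx -0.052632$
$b{\left(K,u \right)} = 15 + 6 u$ ($b{\left(K,u \right)} = 6 u + 15 = 15 + 6 u$)
$\frac{-22 + P}{9 + b{\left(3,4 \right)}} \left(24 + 46\right) = \frac{-22 - \frac{1}{19}}{9 + \left(15 + 6 \cdot 4\right)} \left(24 + 46\right) = - \frac{419}{19 \left(9 + \left(15 + 24\right)\right)} 70 = - \frac{419}{19 \left(9 + 39\right)} 70 = - \frac{419}{19 \cdot 48} \cdot 70 = \left(- \frac{419}{19}\right) \frac{1}{48} \cdot 70 = \left(- \frac{419}{912}\right) 70 = - \frac{14665}{456}$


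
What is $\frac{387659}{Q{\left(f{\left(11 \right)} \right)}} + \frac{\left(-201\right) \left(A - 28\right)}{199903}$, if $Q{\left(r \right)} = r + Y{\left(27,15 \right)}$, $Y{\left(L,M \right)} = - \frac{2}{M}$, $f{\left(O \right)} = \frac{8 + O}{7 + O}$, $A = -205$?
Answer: $\frac{6974481624069}{16591949} \approx 4.2035 \cdot 10^{5}$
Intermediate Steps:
$f{\left(O \right)} = \frac{8 + O}{7 + O}$
$Q{\left(r \right)} = - \frac{2}{15} + r$ ($Q{\left(r \right)} = r - \frac{2}{15} = - \frac{2}{15} + r$)
$\frac{387659}{Q{\left(f{\left(11 \right)} \right)}} + \frac{\left(-201\right) \left(A - 28\right)}{199903} = \frac{387659}{- \frac{2}{15} + \frac{8 + 11}{7 + 11}} + \frac{\left(-201\right) \left(-205 - 28\right)}{199903} = \frac{387659}{- \frac{2}{15} + \frac{1}{18} \cdot 19} + \left(-201\right) \left(-233\right) \frac{1}{199903} = \frac{387659}{- \frac{2}{15} + \frac{1}{18} \cdot 19} + 46833 \cdot \frac{1}{199903} = \frac{387659}{- \frac{2}{15} + \frac{19}{18}} + \frac{46833}{199903} = \frac{387659}{\frac{83}{90}} + \frac{46833}{199903} = 387659 \cdot \frac{90}{83} + \frac{46833}{199903} = \frac{34889310}{83} + \frac{46833}{199903} = \frac{6974481624069}{16591949}$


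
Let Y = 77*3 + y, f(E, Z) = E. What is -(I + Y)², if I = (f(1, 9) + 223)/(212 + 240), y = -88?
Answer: -262926225/12769 ≈ -20591.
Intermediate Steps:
Y = 143 (Y = 77*3 - 88 = 231 - 88 = 143)
I = 56/113 (I = (1 + 223)/(212 + 240) = 224/452 = 224*(1/452) = 56/113 ≈ 0.49558)
-(I + Y)² = -(56/113 + 143)² = -(16215/113)² = -1*262926225/12769 = -262926225/12769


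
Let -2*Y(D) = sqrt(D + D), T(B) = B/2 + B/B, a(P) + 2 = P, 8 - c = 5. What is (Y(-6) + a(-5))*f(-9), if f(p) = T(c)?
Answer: -35/2 - 5*I*sqrt(3)/2 ≈ -17.5 - 4.3301*I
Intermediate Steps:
c = 3 (c = 8 - 1*5 = 8 - 5 = 3)
a(P) = -2 + P
T(B) = 1 + B/2 (T(B) = B*(1/2) + 1 = B/2 + 1 = 1 + B/2)
Y(D) = -sqrt(2)*sqrt(D)/2 (Y(D) = -sqrt(D + D)/2 = -sqrt(2)*sqrt(D)/2)
f(p) = 5/2 (f(p) = 1 + (1/2)*3 = 1 + 3/2 = 5/2)
(Y(-6) + a(-5))*f(-9) = (-sqrt(2)*sqrt(-6)/2 + (-2 - 5))*(5/2) = (-sqrt(2)*I*sqrt(6)/2 - 7)*(5/2) = (-I*sqrt(3) - 7)*(5/2) = (-7 - I*sqrt(3))*(5/2) = -35/2 - 5*I*sqrt(3)/2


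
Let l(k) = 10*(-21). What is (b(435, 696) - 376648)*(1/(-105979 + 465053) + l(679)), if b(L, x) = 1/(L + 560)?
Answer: 28259338650600101/357278630 ≈ 7.9096e+7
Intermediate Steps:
b(L, x) = 1/(560 + L)
l(k) = -210
(b(435, 696) - 376648)*(1/(-105979 + 465053) + l(679)) = (1/(560 + 435) - 376648)*(1/(-105979 + 465053) - 210) = (1/995 - 376648)*(1/359074 - 210) = -374764759/995*(-75405539/359074) = 28259338650600101/357278630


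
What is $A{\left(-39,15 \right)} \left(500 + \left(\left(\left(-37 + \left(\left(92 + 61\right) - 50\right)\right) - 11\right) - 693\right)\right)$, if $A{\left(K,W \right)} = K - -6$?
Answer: $4554$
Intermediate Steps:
$A{\left(K,W \right)} = 6 + K$ ($A{\left(K,W \right)} = K + 6 = 6 + K$)
$A{\left(-39,15 \right)} \left(500 + \left(\left(\left(-37 + \left(\left(92 + 61\right) - 50\right)\right) - 11\right) - 693\right)\right) = \left(6 - 39\right) \left(500 + \left(\left(\left(-37 + \left(\left(92 + 61\right) - 50\right)\right) - 11\right) - 693\right)\right) = - 33 \left(500 + \left(\left(\left(-37 + \left(153 - 50\right)\right) - 11\right) - 693\right)\right) = - 33 \left(500 + \left(\left(\left(-37 + 103\right) - 11\right) - 693\right)\right) = - 33 \left(500 + \left(\left(66 - 11\right) - 693\right)\right) = - 33 \left(500 + \left(55 - 693\right)\right) = - 33 \left(500 - 638\right) = \left(-33\right) \left(-138\right) = 4554$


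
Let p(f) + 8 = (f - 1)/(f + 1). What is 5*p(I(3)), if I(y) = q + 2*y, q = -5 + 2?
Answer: -75/2 ≈ -37.500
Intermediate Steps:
q = -3
I(y) = -3 + 2*y
p(f) = -8 + (-1 + f)/(1 + f) (p(f) = -8 + (f - 1)/(f + 1) = -8 + (-1 + f)/(1 + f))
5*p(I(3)) = 5*((-9 - 7*(-3 + 2*3))/(1 + (-3 + 2*3))) = 5*((-9 - 7*(-3 + 6))/(1 + (-3 + 6))) = 5*((-9 - 7*3)/(1 + 3)) = 5*((-9 - 21)/4) = 5*((¼)*(-30)) = 5*(-15/2) = -75/2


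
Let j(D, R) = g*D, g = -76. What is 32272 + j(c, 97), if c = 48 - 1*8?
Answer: 29232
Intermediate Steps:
c = 40 (c = 48 - 8 = 40)
j(D, R) = -76*D
32272 + j(c, 97) = 32272 - 76*40 = 32272 - 3040 = 29232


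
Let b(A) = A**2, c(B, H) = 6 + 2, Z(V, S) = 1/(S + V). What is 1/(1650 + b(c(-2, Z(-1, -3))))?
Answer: 1/1714 ≈ 0.00058343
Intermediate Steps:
c(B, H) = 8
1/(1650 + b(c(-2, Z(-1, -3)))) = 1/(1650 + 8**2) = 1/(1650 + 64) = 1/1714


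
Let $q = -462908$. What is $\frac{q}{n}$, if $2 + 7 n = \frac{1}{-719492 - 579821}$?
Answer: $\frac{4210236675428}{2598627} \approx 1.6202 \cdot 10^{6}$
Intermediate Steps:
$n = - \frac{2598627}{9095191}$ ($n = - \frac{2}{7} + \frac{1}{7 \left(-719492 - 579821\right)} = - \frac{2}{7} + \frac{1}{7 \left(-1299313\right)} = - \frac{2}{7} + \frac{1}{7} \left(- \frac{1}{1299313}\right) = - \frac{2}{7} - \frac{1}{9095191} = - \frac{2598627}{9095191} \approx -0.28571$)
$\frac{q}{n} = - \frac{462908}{- \frac{2598627}{9095191}} = \left(-462908\right) \left(- \frac{9095191}{2598627}\right) = \frac{4210236675428}{2598627}$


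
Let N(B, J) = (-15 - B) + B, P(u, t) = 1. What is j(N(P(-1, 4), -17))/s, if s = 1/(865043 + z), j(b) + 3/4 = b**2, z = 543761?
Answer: 315924297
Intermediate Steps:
N(B, J) = -15
j(b) = -3/4 + b**2
s = 1/1408804 (s = 1/(865043 + 543761) = 1/1408804 ≈ 7.0982e-7)
j(N(P(-1, 4), -17))/s = (-3/4 + (-15)**2)/(1/1408804) = (-3/4 + 225)*1408804 = (897/4)*1408804 = 315924297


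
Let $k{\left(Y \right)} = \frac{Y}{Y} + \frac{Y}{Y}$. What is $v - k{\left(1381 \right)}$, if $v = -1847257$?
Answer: $-1847259$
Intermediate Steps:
$k{\left(Y \right)} = 2$ ($k{\left(Y \right)} = 1 + 1 = 2$)
$v - k{\left(1381 \right)} = -1847257 - 2 = -1847259$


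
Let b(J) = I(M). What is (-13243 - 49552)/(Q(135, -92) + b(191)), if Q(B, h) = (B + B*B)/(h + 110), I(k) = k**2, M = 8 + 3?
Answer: -62795/1141 ≈ -55.035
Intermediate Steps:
M = 11
b(J) = 121 (b(J) = 11**2 = 121)
Q(B, h) = (B + B**2)/(110 + h)
(-13243 - 49552)/(Q(135, -92) + b(191)) = (-13243 - 49552)/(135*(1 + 135)/(110 - 92) + 121) = -62795/(135*136/18 + 121) = -62795/(135*(1/18)*136 + 121) = -62795/(1020 + 121) = -62795/1141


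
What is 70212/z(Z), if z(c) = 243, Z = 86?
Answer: 23404/81 ≈ 288.94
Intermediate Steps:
70212/z(Z) = 70212/243 = 70212*(1/243) = 23404/81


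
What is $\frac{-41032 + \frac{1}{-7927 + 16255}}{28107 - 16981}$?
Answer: $- \frac{341714495}{92657328} \approx -3.6879$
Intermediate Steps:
$\frac{-41032 + \frac{1}{-7927 + 16255}}{28107 - 16981} = \frac{-41032 + \frac{1}{8328}}{11126} = \left(-41032 + \frac{1}{8328}\right) \frac{1}{11126} = \left(- \frac{341714495}{8328}\right) \frac{1}{11126} = - \frac{341714495}{92657328}$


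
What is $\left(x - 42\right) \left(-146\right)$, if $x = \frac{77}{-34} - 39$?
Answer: $\frac{206663}{17} \approx 12157.0$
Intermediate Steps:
$x = - \frac{1403}{34}$ ($x = 77 \left(- \frac{1}{34}\right) - 39 = - \frac{77}{34} - 39 = - \frac{1403}{34} \approx -41.265$)
$\left(x - 42\right) \left(-146\right) = \left(- \frac{1403}{34} - 42\right) \left(-146\right) = \left(- \frac{2831}{34}\right) \left(-146\right) = \frac{206663}{17}$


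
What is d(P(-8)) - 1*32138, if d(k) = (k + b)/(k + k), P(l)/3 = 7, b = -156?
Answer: -449977/14 ≈ -32141.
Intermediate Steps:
P(l) = 21 (P(l) = 3*7 = 21)
d(k) = (-156 + k)/(2*k) (d(k) = (k - 156)/(k + k) = (-156 + k)/((2*k)) = (-156 + k)*(1/(2*k)) = (-156 + k)/(2*k))
d(P(-8)) - 1*32138 = (½)*(-156 + 21)/21 - 1*32138 = (½)*(1/21)*(-135) - 32138 = -45/14 - 32138 = -449977/14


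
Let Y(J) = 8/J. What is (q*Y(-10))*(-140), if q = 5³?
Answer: 14000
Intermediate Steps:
q = 125
(q*Y(-10))*(-140) = (125*(8/(-10)))*(-140) = (125*(8*(-⅒)))*(-140) = (125*(-⅘))*(-140) = -100*(-140) = 14000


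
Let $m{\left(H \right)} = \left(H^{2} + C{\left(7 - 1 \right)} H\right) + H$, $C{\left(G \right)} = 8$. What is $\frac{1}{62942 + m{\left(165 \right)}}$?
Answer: $\frac{1}{91652} \approx 1.0911 \cdot 10^{-5}$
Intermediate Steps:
$m{\left(H \right)} = H^{2} + 9 H$ ($m{\left(H \right)} = \left(H^{2} + 8 H\right) + H = H^{2} + 9 H$)
$\frac{1}{62942 + m{\left(165 \right)}} = \frac{1}{62942 + 165 \left(9 + 165\right)} = \frac{1}{62942 + 165 \cdot 174} = \frac{1}{62942 + 28710} = \frac{1}{91652}$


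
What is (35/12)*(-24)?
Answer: -70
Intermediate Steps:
(35/12)*(-24) = -70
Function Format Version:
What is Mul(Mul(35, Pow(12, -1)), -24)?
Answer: -70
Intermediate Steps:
Mul(Mul(35, Pow(12, -1)), -24) = Mul(Mul(35, Rational(1, 12)), -24) = Mul(Rational(35, 12), -24) = -70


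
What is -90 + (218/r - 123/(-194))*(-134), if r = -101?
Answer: 1119493/9797 ≈ 114.27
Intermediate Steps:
-90 + (218/r - 123/(-194))*(-134) = -90 + (218/(-101) - 123/(-194))*(-134) = -90 + (218*(-1/101) - 123*(-1/194))*(-134) = -90 + (-218/101 + 123/194)*(-134) = -90 - 29869/19594*(-134) = -90 + 2001223/9797 = 1119493/9797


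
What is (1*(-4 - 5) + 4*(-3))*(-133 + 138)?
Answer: -105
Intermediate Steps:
(1*(-4 - 5) + 4*(-3))*(-133 + 138) = (1*(-9) - 12)*5 = (-9 - 12)*5 = -21*5 = -105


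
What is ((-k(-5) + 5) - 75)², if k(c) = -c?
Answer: 5625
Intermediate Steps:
((-k(-5) + 5) - 75)² = ((-(-1)*(-5) + 5) - 75)² = ((-1*5 + 5) - 75)² = ((-5 + 5) - 75)² = (0 - 75)² = (-75)² = 5625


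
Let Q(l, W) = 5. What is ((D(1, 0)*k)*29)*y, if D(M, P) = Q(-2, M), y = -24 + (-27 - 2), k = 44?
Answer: -338140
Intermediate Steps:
y = -53 (y = -24 - 29 = -53)
D(M, P) = 5
((D(1, 0)*k)*29)*y = ((5*44)*29)*(-53) = (220*29)*(-53) = 6380*(-53) = -338140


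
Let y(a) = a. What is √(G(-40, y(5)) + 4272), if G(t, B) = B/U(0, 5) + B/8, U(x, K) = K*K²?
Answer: √1709066/20 ≈ 65.366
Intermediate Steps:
U(x, K) = K³
G(t, B) = 133*B/1000 (G(t, B) = B/(5³) + B/8 = B/125 + B*(⅛) = B*(1/125) + B/8 = B/125 + B/8 = 133*B/1000)
√(G(-40, y(5)) + 4272) = √((133/1000)*5 + 4272) = √(133/200 + 4272) = √(854533/200) = √1709066/20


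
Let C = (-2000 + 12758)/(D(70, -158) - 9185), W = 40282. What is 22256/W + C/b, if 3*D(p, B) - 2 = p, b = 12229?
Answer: 1246451705354/2256393591529 ≈ 0.55241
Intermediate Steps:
D(p, B) = ⅔ + p/3
C = -10758/9161 (C = (-2000 + 12758)/((⅔ + (⅓)*70) - 9185) = 10758/((⅔ + 70/3) - 9185) = 10758/(24 - 9185) = 10758/(-9161) = 10758*(-1/9161) = -10758/9161 ≈ -1.1743)
22256/W + C/b = 22256/40282 - 10758/9161/12229 = 22256*(1/40282) - 10758/9161*1/12229 = 11128/20141 - 10758/112029869 = 1246451705354/2256393591529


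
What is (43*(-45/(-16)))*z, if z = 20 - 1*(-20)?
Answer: 9675/2 ≈ 4837.5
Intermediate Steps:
z = 40 (z = 20 + 20 = 40)
(43*(-45/(-16)))*z = (43*(-45/(-16)))*40 = (43*(-45*(-1/16)))*40 = (43*(45/16))*40 = (1935/16)*40 = 9675/2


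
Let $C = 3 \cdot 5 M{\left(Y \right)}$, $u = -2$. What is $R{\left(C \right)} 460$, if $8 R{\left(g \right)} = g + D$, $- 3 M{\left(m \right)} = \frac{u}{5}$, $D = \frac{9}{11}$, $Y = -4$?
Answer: $\frac{3565}{22} \approx 162.05$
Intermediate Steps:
$D = \frac{9}{11}$ ($D = 9 \cdot \frac{1}{11} = \frac{9}{11} \approx 0.81818$)
$M{\left(m \right)} = \frac{2}{15}$ ($M{\left(m \right)} = - \frac{\left(-2\right) \frac{1}{5}}{3} = \left(- \frac{1}{3}\right) \left(- \frac{2}{5}\right) = \frac{2}{15}$)
$C = 2$ ($C = 3 \cdot 5 \cdot \frac{2}{15} = 15 \cdot \frac{2}{15} = 2$)
$R{\left(g \right)} = \frac{9}{88} + \frac{g}{8}$ ($R{\left(g \right)} = \frac{g + \frac{9}{11}}{8} = \frac{\frac{9}{11} + g}{8} = \frac{9}{88} + \frac{g}{8}$)
$R{\left(C \right)} 460 = \left(\frac{9}{88} + \frac{1}{8} \cdot 2\right) 460 = \left(\frac{9}{88} + \frac{1}{4}\right) 460 = \frac{31}{88} \cdot 460 = \frac{3565}{22}$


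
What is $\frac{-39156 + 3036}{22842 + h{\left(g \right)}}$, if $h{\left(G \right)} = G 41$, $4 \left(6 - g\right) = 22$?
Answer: $- \frac{14448}{9145} \approx -1.5799$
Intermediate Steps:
$g = \frac{1}{2}$ ($g = 6 - \frac{11}{2} = \frac{1}{2} \approx 0.5$)
$h{\left(G \right)} = 41 G$
$\frac{-39156 + 3036}{22842 + h{\left(g \right)}} = \frac{-39156 + 3036}{22842 + 41 \cdot \frac{1}{2}} = - \frac{36120}{22842 + \frac{41}{2}} = - \frac{36120}{\frac{45725}{2}} = \left(-36120\right) \frac{2}{45725} = - \frac{14448}{9145}$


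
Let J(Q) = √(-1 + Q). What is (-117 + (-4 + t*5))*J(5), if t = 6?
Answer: -182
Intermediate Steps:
(-117 + (-4 + t*5))*J(5) = (-117 + (-4 + 6*5))*√(-1 + 5) = (-117 + (-4 + 30))*√4 = (-117 + 26)*2 = -91*2 = -182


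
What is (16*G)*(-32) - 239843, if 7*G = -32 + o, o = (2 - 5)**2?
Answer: -1667125/7 ≈ -2.3816e+5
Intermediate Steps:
o = 9 (o = (-3)**2 = 9)
G = -23/7 (G = (-32 + 9)/7 = (1/7)*(-23) = -23/7 ≈ -3.2857)
(16*G)*(-32) - 239843 = (16*(-23/7))*(-32) - 239843 = -368/7*(-32) - 239843 = 11776/7 - 239843 = -1667125/7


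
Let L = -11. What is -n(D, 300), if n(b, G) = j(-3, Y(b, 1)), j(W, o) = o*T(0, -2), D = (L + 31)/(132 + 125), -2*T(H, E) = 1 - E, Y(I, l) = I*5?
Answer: 150/257 ≈ 0.58366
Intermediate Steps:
Y(I, l) = 5*I
T(H, E) = -½ + E/2 (T(H, E) = -(1 - E)/2 = -½ + E/2)
D = 20/257 (D = (-11 + 31)/(132 + 125) = 20/257 ≈ 0.077821)
j(W, o) = -3*o/2 (j(W, o) = o*(-½ + (½)*(-2)) = o*(-½ - 1) = o*(-3/2) = -3*o/2)
n(b, G) = -15*b/2
-n(D, 300) = -(-15)*20/(2*257) = -1*(-150/257) = 150/257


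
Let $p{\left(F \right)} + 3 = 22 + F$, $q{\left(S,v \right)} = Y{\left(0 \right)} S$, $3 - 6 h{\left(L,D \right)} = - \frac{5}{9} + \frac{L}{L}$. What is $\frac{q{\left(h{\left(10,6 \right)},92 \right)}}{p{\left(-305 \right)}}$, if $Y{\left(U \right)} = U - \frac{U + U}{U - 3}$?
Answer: $0$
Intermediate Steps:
$Y{\left(U \right)} = U - \frac{2 U}{-3 + U}$
$h{\left(L,D \right)} = \frac{23}{54}$ ($h{\left(L,D \right)} = \frac{1}{2} - \frac{- \frac{5}{9} + \frac{L}{L}}{6} = \frac{1}{2} - \frac{\left(-5\right) \frac{1}{9} + 1}{6} = \frac{1}{2} - \frac{- \frac{5}{9} + 1}{6} = \frac{1}{2} - \frac{2}{27} = \frac{23}{54}$)
$q{\left(S,v \right)} = 0$ ($q{\left(S,v \right)} = \frac{0 \left(-5 + 0\right)}{-3 + 0} S = 0 \frac{1}{-3} \left(-5\right) S = 0 \left(- \frac{1}{3}\right) \left(-5\right) S = 0 S = 0$)
$p{\left(F \right)} = 19 + F$ ($p{\left(F \right)} = -3 + \left(22 + F\right) = 19 + F$)
$\frac{q{\left(h{\left(10,6 \right)},92 \right)}}{p{\left(-305 \right)}} = \frac{0}{19 - 305} = \frac{0}{-286} = 0 \left(- \frac{1}{286}\right) = 0$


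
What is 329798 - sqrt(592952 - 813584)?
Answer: 329798 - 2*I*sqrt(55158) ≈ 3.298e+5 - 469.71*I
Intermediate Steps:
329798 - sqrt(592952 - 813584) = 329798 - sqrt(-220632) = 329798 - 2*I*sqrt(55158)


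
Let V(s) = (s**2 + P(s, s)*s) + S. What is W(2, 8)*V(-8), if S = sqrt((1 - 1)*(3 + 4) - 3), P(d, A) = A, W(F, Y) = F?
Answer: 256 + 2*I*sqrt(3) ≈ 256.0 + 3.4641*I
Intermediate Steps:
S = I*sqrt(3) (S = sqrt(0*7 - 3) = sqrt(0 - 3) = sqrt(-3) = I*sqrt(3) ≈ 1.732*I)
V(s) = 2*s**2 + I*sqrt(3) (V(s) = (s**2 + s*s) + I*sqrt(3) = (s**2 + s**2) + I*sqrt(3) = 2*s**2 + I*sqrt(3))
W(2, 8)*V(-8) = 2*(2*(-8)**2 + I*sqrt(3)) = 2*(2*64 + I*sqrt(3)) = 2*(128 + I*sqrt(3)) = 256 + 2*I*sqrt(3)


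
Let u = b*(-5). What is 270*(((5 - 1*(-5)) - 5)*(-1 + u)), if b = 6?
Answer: -41850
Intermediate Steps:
u = -30 (u = 6*(-5) = -30)
270*(((5 - 1*(-5)) - 5)*(-1 + u)) = 270*(((5 - 1*(-5)) - 5)*(-1 - 30)) = 270*(((5 + 5) - 5)*(-31)) = 270*((10 - 5)*(-31)) = 270*(5*(-31)) = 270*(-155) = -41850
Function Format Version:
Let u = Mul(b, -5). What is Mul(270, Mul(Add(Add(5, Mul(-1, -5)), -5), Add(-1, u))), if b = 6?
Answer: -41850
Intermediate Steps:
u = -30 (u = Mul(6, -5) = -30)
Mul(270, Mul(Add(Add(5, Mul(-1, -5)), -5), Add(-1, u))) = Mul(270, Mul(Add(Add(5, Mul(-1, -5)), -5), Add(-1, -30))) = Mul(270, Mul(Add(Add(5, 5), -5), -31)) = Mul(270, Mul(Add(10, -5), -31)) = Mul(270, Mul(5, -31)) = Mul(270, -155) = -41850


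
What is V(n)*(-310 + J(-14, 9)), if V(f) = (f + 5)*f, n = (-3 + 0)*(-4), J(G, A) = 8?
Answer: -61608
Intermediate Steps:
n = 12 (n = -3*(-4) = 12)
V(f) = f*(5 + f) (V(f) = (5 + f)*f = f*(5 + f))
V(n)*(-310 + J(-14, 9)) = (12*(5 + 12))*(-310 + 8) = (12*17)*(-302) = 204*(-302) = -61608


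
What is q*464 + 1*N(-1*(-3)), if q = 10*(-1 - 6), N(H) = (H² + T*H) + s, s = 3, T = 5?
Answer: -32453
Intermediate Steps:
N(H) = 3 + H² + 5*H (N(H) = (H² + 5*H) + 3 = 3 + H² + 5*H)
q = -70 (q = 10*(-7) = -70)
q*464 + 1*N(-1*(-3)) = -70*464 + 1*(3 + (-1*(-3))² + 5*(-1*(-3))) = -32480 + 1*(3 + 3² + 5*3) = -32480 + 1*(3 + 9 + 15) = -32480 + 1*27 = -32480 + 27 = -32453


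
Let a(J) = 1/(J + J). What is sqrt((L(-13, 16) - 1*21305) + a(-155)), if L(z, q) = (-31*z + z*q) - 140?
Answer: I*sqrt(2042125310)/310 ≈ 145.77*I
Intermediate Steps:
a(J) = 1/(2*J)
L(z, q) = -140 - 31*z + q*z (L(z, q) = (-31*z + q*z) - 140 = -140 - 31*z + q*z)
sqrt((L(-13, 16) - 1*21305) + a(-155)) = sqrt(((-140 - 31*(-13) + 16*(-13)) - 1*21305) + (1/2)/(-155)) = sqrt(((-140 + 403 - 208) - 21305) + (1/2)*(-1/155)) = sqrt((55 - 21305) - 1/310) = sqrt(-21250 - 1/310) = sqrt(-6587501/310) = I*sqrt(2042125310)/310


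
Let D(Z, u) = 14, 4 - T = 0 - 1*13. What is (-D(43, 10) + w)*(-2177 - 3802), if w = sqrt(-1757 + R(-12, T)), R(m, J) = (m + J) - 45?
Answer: 83706 - 5979*I*sqrt(1797) ≈ 83706.0 - 2.5346e+5*I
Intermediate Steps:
T = 17 (T = 4 - (0 - 1*13) = 4 - (0 - 13) = 4 - 1*(-13) = 4 + 13 = 17)
R(m, J) = -45 + J + m (R(m, J) = (J + m) - 45 = -45 + J + m)
w = I*sqrt(1797) (w = sqrt(-1757 + (-45 + 17 - 12)) = sqrt(-1757 - 40) = sqrt(-1797) = I*sqrt(1797) ≈ 42.391*I)
(-D(43, 10) + w)*(-2177 - 3802) = (-1*14 + I*sqrt(1797))*(-2177 - 3802) = (-14 + I*sqrt(1797))*(-5979) = 83706 - 5979*I*sqrt(1797)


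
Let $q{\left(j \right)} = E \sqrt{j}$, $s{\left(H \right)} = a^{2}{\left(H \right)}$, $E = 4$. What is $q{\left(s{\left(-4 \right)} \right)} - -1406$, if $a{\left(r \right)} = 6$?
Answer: $1430$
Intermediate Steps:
$s{\left(H \right)} = 36$ ($s{\left(H \right)} = 6^{2} = 36$)
$q{\left(j \right)} = 4 \sqrt{j}$
$q{\left(s{\left(-4 \right)} \right)} - -1406 = 4 \sqrt{36} - -1406 = 4 \cdot 6 + 1406 = 24 + 1406 = 1430$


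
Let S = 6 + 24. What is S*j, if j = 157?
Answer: 4710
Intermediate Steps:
S = 30
S*j = 30*157 = 4710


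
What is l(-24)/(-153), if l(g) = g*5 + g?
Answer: 16/17 ≈ 0.94118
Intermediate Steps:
l(g) = 6*g (l(g) = 5*g + g = 6*g)
l(-24)/(-153) = (6*(-24))/(-153) = -144*(-1/153) = 16/17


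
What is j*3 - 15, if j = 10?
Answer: 15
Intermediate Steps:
j*3 - 15 = 10*3 - 15 = 30 - 15 = 15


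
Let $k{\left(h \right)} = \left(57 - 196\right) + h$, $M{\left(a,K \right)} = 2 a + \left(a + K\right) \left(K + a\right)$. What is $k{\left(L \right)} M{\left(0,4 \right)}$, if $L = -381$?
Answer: $-8320$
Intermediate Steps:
$M{\left(a,K \right)} = \left(K + a\right)^{2} + 2 a$ ($M{\left(a,K \right)} = 2 a + \left(K + a\right) \left(K + a\right) = 2 a + \left(K + a\right)^{2} = \left(K + a\right)^{2} + 2 a$)
$k{\left(h \right)} = -139 + h$
$k{\left(L \right)} M{\left(0,4 \right)} = \left(-139 - 381\right) \left(\left(4 + 0\right)^{2} + 2 \cdot 0\right) = - 520 \left(4^{2} + 0\right) = - 520 \left(16 + 0\right) = \left(-520\right) 16 = -8320$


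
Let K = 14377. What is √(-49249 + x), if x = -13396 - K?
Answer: 3*I*√8558 ≈ 277.53*I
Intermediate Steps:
x = -27773 (x = -13396 - 1*14377 = -13396 - 14377 = -27773)
√(-49249 + x) = √(-49249 - 27773) = √(-77022) = 3*I*√8558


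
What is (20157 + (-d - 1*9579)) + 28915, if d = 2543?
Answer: 36950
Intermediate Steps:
(20157 + (-d - 1*9579)) + 28915 = (20157 + (-1*2543 - 1*9579)) + 28915 = (20157 + (-2543 - 9579)) + 28915 = (20157 - 12122) + 28915 = 8035 + 28915 = 36950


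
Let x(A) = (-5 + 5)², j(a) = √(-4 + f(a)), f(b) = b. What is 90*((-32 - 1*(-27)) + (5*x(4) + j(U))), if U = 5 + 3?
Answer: -270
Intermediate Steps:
U = 8
j(a) = √(-4 + a)
x(A) = 0 (x(A) = 0² = 0)
90*((-32 - 1*(-27)) + (5*x(4) + j(U))) = 90*((-32 - 1*(-27)) + (5*0 + √(-4 + 8))) = 90*((-32 + 27) + (0 + √4)) = 90*(-5 + (0 + 2)) = 90*(-5 + 2) = 90*(-3) = -270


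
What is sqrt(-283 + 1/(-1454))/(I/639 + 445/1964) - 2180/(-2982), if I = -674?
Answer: 1090/1491 - 627498*I*sqrt(598296282)/755629987 ≈ 0.73105 - 20.312*I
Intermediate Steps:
sqrt(-283 + 1/(-1454))/(I/639 + 445/1964) - 2180/(-2982) = sqrt(-283 + 1/(-1454))/(-674/639 + 445/1964) - 2180/(-2982) = sqrt(-283 - 1/1454)/(-674*1/639 + 445*(1/1964)) - 2180*(-1/2982) = sqrt(-411483/1454)/(-674/639 + 445/1964) + 1090/1491 = (I*sqrt(598296282)/1454)/(-1039381/1254996) + 1090/1491 = (I*sqrt(598296282)/1454)*(-1254996/1039381) + 1090/1491 = -627498*I*sqrt(598296282)/755629987 + 1090/1491 = 1090/1491 - 627498*I*sqrt(598296282)/755629987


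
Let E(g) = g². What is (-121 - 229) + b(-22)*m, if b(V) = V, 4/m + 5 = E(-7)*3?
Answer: -24894/71 ≈ -350.62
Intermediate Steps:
m = 2/71 (m = 4/(-5 + (-7)²*3) = 4/(-5 + 49*3) = 4/(-5 + 147) = 4/142 = 4*(1/142) = 2/71 ≈ 0.028169)
(-121 - 229) + b(-22)*m = (-121 - 229) - 22*2/71 = -350 - 44/71 = -24894/71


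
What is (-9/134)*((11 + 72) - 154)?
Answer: 639/134 ≈ 4.7687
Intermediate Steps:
(-9/134)*((11 + 72) - 154) = (-9*1/134)*(83 - 154) = -9/134*(-71) = 639/134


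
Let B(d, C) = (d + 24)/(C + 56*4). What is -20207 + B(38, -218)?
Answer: -60590/3 ≈ -20197.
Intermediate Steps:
B(d, C) = (24 + d)/(224 + C) (B(d, C) = (24 + d)/(C + 224) = (24 + d)/(224 + C))
-20207 + B(38, -218) = -20207 + (24 + 38)/(224 - 218) = -20207 + 62/6 = -20207 + (⅙)*62 = -20207 + 31/3 = -60590/3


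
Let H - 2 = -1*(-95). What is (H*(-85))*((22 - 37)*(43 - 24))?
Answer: 2349825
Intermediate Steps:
H = 97 (H = 2 - 1*(-95) = 2 + 95 = 97)
(H*(-85))*((22 - 37)*(43 - 24)) = (97*(-85))*((22 - 37)*(43 - 24)) = -(-123675)*19 = -8245*(-285) = 2349825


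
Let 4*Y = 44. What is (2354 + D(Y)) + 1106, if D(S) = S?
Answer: 3471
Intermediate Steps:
Y = 11 (Y = (1/4)*44 = 11)
(2354 + D(Y)) + 1106 = (2354 + 11) + 1106 = 2365 + 1106 = 3471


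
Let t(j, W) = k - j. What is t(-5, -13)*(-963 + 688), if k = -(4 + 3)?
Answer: 550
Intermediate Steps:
k = -7 (k = -1*7 = -7)
t(j, W) = -7 - j
t(-5, -13)*(-963 + 688) = (-7 - 1*(-5))*(-963 + 688) = (-7 + 5)*(-275) = -2*(-275) = 550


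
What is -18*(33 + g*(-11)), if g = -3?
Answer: -1188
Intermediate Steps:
-18*(33 + g*(-11)) = -18*(33 - 3*(-11)) = -18*(33 + 33) = -18*66 = -1188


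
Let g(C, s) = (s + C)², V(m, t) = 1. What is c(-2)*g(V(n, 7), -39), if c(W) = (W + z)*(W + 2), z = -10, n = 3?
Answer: 0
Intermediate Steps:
g(C, s) = (C + s)²
c(W) = (-10 + W)*(2 + W) (c(W) = (W - 10)*(W + 2) = (-10 + W)*(2 + W))
c(-2)*g(V(n, 7), -39) = (-20 + (-2)² - 8*(-2))*(1 - 39)² = (-20 + 4 + 16)*(-38)² = 0*1444 = 0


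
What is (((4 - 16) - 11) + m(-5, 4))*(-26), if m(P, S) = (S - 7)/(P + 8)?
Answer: 624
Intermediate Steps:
m(P, S) = (-7 + S)/(8 + P)
(((4 - 16) - 11) + m(-5, 4))*(-26) = (((4 - 16) - 11) + (-7 + 4)/(8 - 5))*(-26) = ((-12 - 11) - 3/3)*(-26) = (-23 + (⅓)*(-3))*(-26) = (-23 - 1)*(-26) = -24*(-26) = 624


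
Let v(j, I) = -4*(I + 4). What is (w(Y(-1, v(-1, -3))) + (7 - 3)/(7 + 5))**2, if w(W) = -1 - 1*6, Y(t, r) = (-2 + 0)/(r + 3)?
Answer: 400/9 ≈ 44.444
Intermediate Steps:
v(j, I) = -16 - 4*I (v(j, I) = -4*(4 + I) = -16 - 4*I)
Y(t, r) = -2/(3 + r)
w(W) = -7 (w(W) = -1 - 6 = -7)
(w(Y(-1, v(-1, -3))) + (7 - 3)/(7 + 5))**2 = (-7 + (7 - 3)/(7 + 5))**2 = (-7 + 4/12)**2 = (-7 + 4*(1/12))**2 = (-7 + 1/3)**2 = (-20/3)**2 = 400/9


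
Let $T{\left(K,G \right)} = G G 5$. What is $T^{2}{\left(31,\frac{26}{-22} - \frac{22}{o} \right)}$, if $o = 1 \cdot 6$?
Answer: $\frac{16384000000}{1185921} \approx 13815.0$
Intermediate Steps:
$o = 6$
$T{\left(K,G \right)} = 5 G^{2}$ ($T{\left(K,G \right)} = G^{2} \cdot 5 = 5 G^{2}$)
$T^{2}{\left(31,\frac{26}{-22} - \frac{22}{o} \right)} = \left(5 \left(\frac{26}{-22} - \frac{22}{6}\right)^{2}\right)^{2} = \left(5 \left(26 \left(- \frac{1}{22}\right) - \frac{11}{3}\right)^{2}\right)^{2} = \left(5 \left(- \frac{13}{11} - \frac{11}{3}\right)^{2}\right)^{2} = \left(5 \left(- \frac{160}{33}\right)^{2}\right)^{2} = \left(5 \cdot \frac{25600}{1089}\right)^{2} = \left(\frac{128000}{1089}\right)^{2} = \frac{16384000000}{1185921}$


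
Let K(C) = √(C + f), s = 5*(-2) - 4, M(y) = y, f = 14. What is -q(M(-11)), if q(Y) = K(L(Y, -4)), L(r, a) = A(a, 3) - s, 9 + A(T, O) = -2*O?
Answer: -√13 ≈ -3.6056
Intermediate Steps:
A(T, O) = -9 - 2*O
s = -14 (s = -10 - 4 = -14)
L(r, a) = -1 (L(r, a) = (-9 - 2*3) - 1*(-14) = (-9 - 6) + 14 = -15 + 14 = -1)
K(C) = √(14 + C) (K(C) = √(C + 14) = √(14 + C))
q(Y) = √13 (q(Y) = √(14 - 1) = √13)
-q(M(-11)) = -√13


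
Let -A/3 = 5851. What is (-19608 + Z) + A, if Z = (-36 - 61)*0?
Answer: -37161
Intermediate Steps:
A = -17553 (A = -3*5851 = -17553)
Z = 0 (Z = -97*0 = 0)
(-19608 + Z) + A = (-19608 + 0) - 17553 = -19608 - 17553 = -37161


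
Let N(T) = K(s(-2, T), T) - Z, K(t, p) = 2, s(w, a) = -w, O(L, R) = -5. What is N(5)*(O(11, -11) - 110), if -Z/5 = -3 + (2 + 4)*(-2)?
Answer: 8395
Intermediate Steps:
Z = 75 (Z = -5*(-3 + (2 + 4)*(-2)) = -5*(-3 + 6*(-2)) = -5*(-3 - 12) = -5*(-15) = 75)
N(T) = -73 (N(T) = 2 - 1*75 = 2 - 75 = -73)
N(5)*(O(11, -11) - 110) = -73*(-5 - 110) = -73*(-115) = 8395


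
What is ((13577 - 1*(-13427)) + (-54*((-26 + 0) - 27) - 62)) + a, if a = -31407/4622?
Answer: 137722681/4622 ≈ 29797.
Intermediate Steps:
a = -31407/4622 (a = -31407*1/4622 = -31407/4622 ≈ -6.7951)
((13577 - 1*(-13427)) + (-54*((-26 + 0) - 27) - 62)) + a = ((13577 - 1*(-13427)) + (-54*((-26 + 0) - 27) - 62)) - 31407/4622 = ((13577 + 13427) + (-54*(-26 - 27) - 62)) - 31407/4622 = (27004 + (-54*(-53) - 62)) - 31407/4622 = (27004 + (2862 - 62)) - 31407/4622 = (27004 + 2800) - 31407/4622 = 29804 - 31407/4622 = 137722681/4622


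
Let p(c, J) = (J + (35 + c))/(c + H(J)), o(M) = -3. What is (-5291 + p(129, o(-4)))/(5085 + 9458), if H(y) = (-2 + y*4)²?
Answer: -1719414/4726475 ≈ -0.36378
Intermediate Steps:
H(y) = (-2 + 4*y)²
p(c, J) = (35 + J + c)/(c + 4*(-1 + 2*J)²) (p(c, J) = (J + (35 + c))/(c + 4*(-1 + 2*J)²) = (35 + J + c)/(c + 4*(-1 + 2*J)²))
(-5291 + p(129, o(-4)))/(5085 + 9458) = (-5291 + (35 - 3 + 129)/(129 + 4*(-1 + 2*(-3))²))/(5085 + 9458) = (-5291 + 161/(129 + 4*(-1 - 6)²))/14543 = (-5291 + 161/(129 + 4*(-7)²))*(1/14543) = (-5291 + 161/(129 + 4*49))*(1/14543) = (-5291 + 161/(129 + 196))*(1/14543) = (-5291 + 161/325)*(1/14543) = -1719414/325*1/14543 = -1719414/4726475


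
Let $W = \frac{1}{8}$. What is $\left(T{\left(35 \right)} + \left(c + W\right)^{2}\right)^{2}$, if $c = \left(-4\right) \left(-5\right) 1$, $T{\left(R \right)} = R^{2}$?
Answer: $\frac{10882871041}{4096} \approx 2.657 \cdot 10^{6}$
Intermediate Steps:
$W = \frac{1}{8} \approx 0.125$
$c = 20$ ($c = 20 \cdot 1 = 20$)
$\left(T{\left(35 \right)} + \left(c + W\right)^{2}\right)^{2} = \left(35^{2} + \left(20 + \frac{1}{8}\right)^{2}\right)^{2} = \left(1225 + \left(\frac{161}{8}\right)^{2}\right)^{2} = \left(1225 + \frac{25921}{64}\right)^{2} = \left(\frac{104321}{64}\right)^{2} = \frac{10882871041}{4096}$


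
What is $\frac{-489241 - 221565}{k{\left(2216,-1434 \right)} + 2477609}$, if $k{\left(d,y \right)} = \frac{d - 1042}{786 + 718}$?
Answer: $- \frac{534526112}{1863162555} \approx -0.28689$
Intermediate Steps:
$k{\left(d,y \right)} = - \frac{521}{752} + \frac{d}{1504}$ ($k{\left(d,y \right)} = \frac{-1042 + d}{1504} = \left(-1042 + d\right) \frac{1}{1504} = - \frac{521}{752} + \frac{d}{1504}$)
$\frac{-489241 - 221565}{k{\left(2216,-1434 \right)} + 2477609} = \frac{-489241 - 221565}{\left(- \frac{521}{752} + \frac{1}{1504} \cdot 2216\right) + 2477609} = - \frac{710806}{\left(- \frac{521}{752} + \frac{277}{188}\right) + 2477609} = - \frac{710806}{\frac{587}{752} + 2477609} = - \frac{710806}{\frac{1863162555}{752}} = \left(-710806\right) \frac{752}{1863162555} = - \frac{534526112}{1863162555}$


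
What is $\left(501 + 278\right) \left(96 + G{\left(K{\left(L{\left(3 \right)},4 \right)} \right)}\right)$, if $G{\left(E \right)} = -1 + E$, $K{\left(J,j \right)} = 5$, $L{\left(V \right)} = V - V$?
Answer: $77900$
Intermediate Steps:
$L{\left(V \right)} = 0$
$\left(501 + 278\right) \left(96 + G{\left(K{\left(L{\left(3 \right)},4 \right)} \right)}\right) = \left(501 + 278\right) \left(96 + \left(-1 + 5\right)\right) = 779 \left(96 + 4\right) = 779 \cdot 100 = 77900$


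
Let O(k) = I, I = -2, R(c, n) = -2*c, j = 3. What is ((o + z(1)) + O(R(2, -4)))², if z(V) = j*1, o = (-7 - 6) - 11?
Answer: 529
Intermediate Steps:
o = -24 (o = -13 - 11 = -24)
z(V) = 3 (z(V) = 3*1 = 3)
O(k) = -2
((o + z(1)) + O(R(2, -4)))² = ((-24 + 3) - 2)² = (-21 - 2)² = (-23)² = 529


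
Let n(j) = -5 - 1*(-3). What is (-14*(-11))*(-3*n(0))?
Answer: 924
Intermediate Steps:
n(j) = -2 (n(j) = -5 + 3 = -2)
(-14*(-11))*(-3*n(0)) = (-14*(-11))*(-3*(-2)) = 154*6 = 924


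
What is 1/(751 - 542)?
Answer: 1/209 ≈ 0.0047847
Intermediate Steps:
1/(751 - 542) = 1/209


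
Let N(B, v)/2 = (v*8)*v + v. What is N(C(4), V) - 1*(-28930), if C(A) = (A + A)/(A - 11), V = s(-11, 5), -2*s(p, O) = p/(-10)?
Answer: 1446687/50 ≈ 28934.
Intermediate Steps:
s(p, O) = p/20 (s(p, O) = -p/(2*(-10)) = -p*(-1)/(2*10) = -(-1)*p/20 = p/20)
V = -11/20 (V = (1/20)*(-11) = -11/20 ≈ -0.55000)
C(A) = 2*A/(-11 + A) (C(A) = (2*A)/(-11 + A) = 2*A/(-11 + A))
N(B, v) = 2*v + 16*v**2 (N(B, v) = 2*((v*8)*v + v) = 2*((8*v)*v + v) = 2*(8*v**2 + v) = 2*(v + 8*v**2) = 2*v + 16*v**2)
N(C(4), V) - 1*(-28930) = 2*(-11/20)*(1 + 8*(-11/20)) - 1*(-28930) = 2*(-11/20)*(1 - 22/5) + 28930 = 2*(-11/20)*(-17/5) + 28930 = 187/50 + 28930 = 1446687/50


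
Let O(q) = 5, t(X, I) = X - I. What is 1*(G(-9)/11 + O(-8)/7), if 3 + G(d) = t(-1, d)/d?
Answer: 250/693 ≈ 0.36075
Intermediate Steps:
G(d) = -3 + (-1 - d)/d
1*(G(-9)/11 + O(-8)/7) = 1*((-4 - 1/(-9))/11 + 5/7) = 1*((-4 - 1*(-⅑))*(1/11) + 5*(⅐)) = 1*((-4 + ⅑)*(1/11) + 5/7) = 1*(-35/9*1/11 + 5/7) = 1*(-35/99 + 5/7) = 1*(250/693) = 250/693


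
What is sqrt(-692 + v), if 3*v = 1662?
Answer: I*sqrt(138) ≈ 11.747*I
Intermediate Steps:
v = 554 (v = (1/3)*1662 = 554)
sqrt(-692 + v) = sqrt(-692 + 554) = sqrt(-138) = I*sqrt(138)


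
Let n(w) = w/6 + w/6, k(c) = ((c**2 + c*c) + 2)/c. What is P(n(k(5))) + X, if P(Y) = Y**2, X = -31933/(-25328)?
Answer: 75671837/5698800 ≈ 13.279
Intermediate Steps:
X = 31933/25328 (X = -31933*(-1/25328) = 31933/25328 ≈ 1.2608)
k(c) = (2 + 2*c**2)/c (k(c) = ((c**2 + c**2) + 2)/c = (2*c**2 + 2)/c = (2 + 2*c**2)/c)
n(w) = w/3 (n(w) = w*(1/6) + w*(1/6) = w/6 + w/6 = w/3)
P(n(k(5))) + X = ((2*5 + 2/5)/3)**2 + 31933/25328 = ((10 + 2*(1/5))/3)**2 + 31933/25328 = ((10 + 2/5)/3)**2 + 31933/25328 = ((1/3)*(52/5))**2 + 31933/25328 = (52/15)**2 + 31933/25328 = 2704/225 + 31933/25328 = 75671837/5698800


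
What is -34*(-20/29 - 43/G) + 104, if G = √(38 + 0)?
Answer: 3696/29 + 731*√38/19 ≈ 364.62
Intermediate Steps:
G = √38 ≈ 6.1644
-34*(-20/29 - 43/G) + 104 = -34*(-20/29 - 43*√38/38) + 104 = (680/29 + 731*√38/19) + 104 = 3696/29 + 731*√38/19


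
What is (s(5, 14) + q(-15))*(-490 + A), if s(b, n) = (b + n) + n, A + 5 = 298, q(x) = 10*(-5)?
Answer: 3349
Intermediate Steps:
q(x) = -50
A = 293 (A = -5 + 298 = 293)
s(b, n) = b + 2*n
(s(5, 14) + q(-15))*(-490 + A) = ((5 + 2*14) - 50)*(-490 + 293) = ((5 + 28) - 50)*(-197) = (33 - 50)*(-197) = -17*(-197) = 3349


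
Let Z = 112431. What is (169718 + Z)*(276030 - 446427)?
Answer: -48077343153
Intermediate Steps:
(169718 + Z)*(276030 - 446427) = (169718 + 112431)*(276030 - 446427) = 282149*(-170397) = -48077343153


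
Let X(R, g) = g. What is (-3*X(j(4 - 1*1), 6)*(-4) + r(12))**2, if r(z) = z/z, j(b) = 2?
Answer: 5329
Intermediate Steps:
r(z) = 1
(-3*X(j(4 - 1*1), 6)*(-4) + r(12))**2 = (-3*6*(-4) + 1)**2 = (-18*(-4) + 1)**2 = (72 + 1)**2 = 73**2 = 5329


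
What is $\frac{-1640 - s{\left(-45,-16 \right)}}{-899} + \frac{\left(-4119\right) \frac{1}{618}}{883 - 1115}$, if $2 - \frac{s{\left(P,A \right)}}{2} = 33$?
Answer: $\frac{2643107}{1481552} \approx 1.784$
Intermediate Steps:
$s{\left(P,A \right)} = -62$ ($s{\left(P,A \right)} = 4 - 66 = -62$)
$\frac{-1640 - s{\left(-45,-16 \right)}}{-899} + \frac{\left(-4119\right) \frac{1}{618}}{883 - 1115} = \frac{-1640 - -62}{-899} + \frac{\left(-4119\right) \frac{1}{618}}{883 - 1115} = \left(-1640 + 62\right) \left(- \frac{1}{899}\right) + \frac{\left(-4119\right) \frac{1}{618}}{883 - 1115} = \left(-1578\right) \left(- \frac{1}{899}\right) - \frac{1373}{206 \left(-232\right)} = \frac{1578}{899} - - \frac{1373}{47792} = \frac{1578}{899} + \frac{1373}{47792} = \frac{2643107}{1481552}$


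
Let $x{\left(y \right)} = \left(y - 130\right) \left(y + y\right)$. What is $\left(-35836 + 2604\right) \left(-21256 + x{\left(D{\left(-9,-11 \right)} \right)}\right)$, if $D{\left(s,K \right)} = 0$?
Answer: $706379392$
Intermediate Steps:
$x{\left(y \right)} = 2 y \left(-130 + y\right)$ ($x{\left(y \right)} = \left(-130 + y\right) 2 y = 2 y \left(-130 + y\right)$)
$\left(-35836 + 2604\right) \left(-21256 + x{\left(D{\left(-9,-11 \right)} \right)}\right) = \left(-35836 + 2604\right) \left(-21256 + 2 \cdot 0 \left(-130 + 0\right)\right) = - 33232 \left(-21256 + 2 \cdot 0 \left(-130\right)\right) = - 33232 \left(-21256 + 0\right) = \left(-33232\right) \left(-21256\right) = 706379392$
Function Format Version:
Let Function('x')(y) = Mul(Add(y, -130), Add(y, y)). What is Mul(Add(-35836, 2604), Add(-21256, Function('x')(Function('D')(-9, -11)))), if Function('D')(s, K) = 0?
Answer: 706379392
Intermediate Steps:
Function('x')(y) = Mul(2, y, Add(-130, y)) (Function('x')(y) = Mul(Add(-130, y), Mul(2, y)) = Mul(2, y, Add(-130, y)))
Mul(Add(-35836, 2604), Add(-21256, Function('x')(Function('D')(-9, -11)))) = Mul(Add(-35836, 2604), Add(-21256, Mul(2, 0, Add(-130, 0)))) = Mul(-33232, Add(-21256, Mul(2, 0, -130))) = Mul(-33232, Add(-21256, 0)) = Mul(-33232, -21256) = 706379392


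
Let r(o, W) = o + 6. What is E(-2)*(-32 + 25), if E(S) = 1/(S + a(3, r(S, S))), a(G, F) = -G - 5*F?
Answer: 7/25 ≈ 0.28000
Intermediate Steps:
r(o, W) = 6 + o
E(S) = 1/(-33 - 4*S) (E(S) = 1/(S + (-1*3 - 5*(6 + S))) = 1/(S + (-3 + (-30 - 5*S))) = 1/(S + (-33 - 5*S)) = 1/(-33 - 4*S))
E(-2)*(-32 + 25) = (-1/(33 + 4*(-2)))*(-32 + 25) = -1/(33 - 8)*(-7) = -1/25*(-7) = 7/25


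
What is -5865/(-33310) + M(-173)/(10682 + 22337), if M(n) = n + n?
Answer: 36426235/219972578 ≈ 0.16559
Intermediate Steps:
M(n) = 2*n
-5865/(-33310) + M(-173)/(10682 + 22337) = -5865/(-33310) + (2*(-173))/(10682 + 22337) = -5865*(-1/33310) - 346/33019 = 1173/6662 - 346*1/33019 = 1173/6662 - 346/33019 = 36426235/219972578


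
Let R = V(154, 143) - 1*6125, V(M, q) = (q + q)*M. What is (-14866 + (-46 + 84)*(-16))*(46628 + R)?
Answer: -1308280278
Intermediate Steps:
V(M, q) = 2*M*q (V(M, q) = (2*q)*M = 2*M*q)
R = 37919 (R = 2*154*143 - 1*6125 = 44044 - 6125 = 37919)
(-14866 + (-46 + 84)*(-16))*(46628 + R) = (-14866 + (-46 + 84)*(-16))*(46628 + 37919) = (-14866 + 38*(-16))*84547 = (-14866 - 608)*84547 = -15474*84547 = -1308280278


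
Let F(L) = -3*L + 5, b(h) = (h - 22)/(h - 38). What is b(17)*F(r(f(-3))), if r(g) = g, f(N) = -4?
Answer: 85/21 ≈ 4.0476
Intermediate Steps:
b(h) = (-22 + h)/(-38 + h)
F(L) = 5 - 3*L
b(17)*F(r(f(-3))) = ((-22 + 17)/(-38 + 17))*(5 - 3*(-4)) = (-5/(-21))*(5 + 12) = -1/21*(-5)*17 = (5/21)*17 = 85/21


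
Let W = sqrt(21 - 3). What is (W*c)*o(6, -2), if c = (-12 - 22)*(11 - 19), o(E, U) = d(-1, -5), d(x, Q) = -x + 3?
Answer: 3264*sqrt(2) ≈ 4616.0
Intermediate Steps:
d(x, Q) = 3 - x
o(E, U) = 4 (o(E, U) = 3 - 1*(-1) = 3 + 1 = 4)
W = 3*sqrt(2) (W = sqrt(18) = 3*sqrt(2) ≈ 4.2426)
c = 272 (c = -34*(-8) = 272)
(W*c)*o(6, -2) = ((3*sqrt(2))*272)*4 = (816*sqrt(2))*4 = 3264*sqrt(2)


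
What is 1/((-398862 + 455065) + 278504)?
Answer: 1/334707 ≈ 2.9877e-6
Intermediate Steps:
1/((-398862 + 455065) + 278504) = 1/(56203 + 278504) = 1/334707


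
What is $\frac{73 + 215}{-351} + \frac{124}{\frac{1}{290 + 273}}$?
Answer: $\frac{2722636}{39} \approx 69811.0$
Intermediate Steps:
$\frac{73 + 215}{-351} + \frac{124}{\frac{1}{290 + 273}} = 288 \left(- \frac{1}{351}\right) + \frac{124}{\frac{1}{563}} = - \frac{32}{39} + 124 \frac{1}{\frac{1}{563}} = - \frac{32}{39} + 124 \cdot 563 = - \frac{32}{39} + 69812 = \frac{2722636}{39}$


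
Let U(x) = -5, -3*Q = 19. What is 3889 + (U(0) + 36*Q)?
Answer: 3656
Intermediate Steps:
Q = -19/3 (Q = -⅓*19 = -19/3 ≈ -6.3333)
3889 + (U(0) + 36*Q) = 3889 + (-5 + 36*(-19/3)) = 3889 + (-5 - 228) = 3889 - 233 = 3656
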